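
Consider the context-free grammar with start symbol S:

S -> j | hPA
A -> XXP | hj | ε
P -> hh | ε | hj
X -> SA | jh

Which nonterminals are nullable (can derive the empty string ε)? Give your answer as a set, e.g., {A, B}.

{A, P}

Directly nullable (have an ε-rule): {A, P}.
Not nullable: S, X — each has a terminal in every rule's right-hand side or depends on a non-nullable symbol.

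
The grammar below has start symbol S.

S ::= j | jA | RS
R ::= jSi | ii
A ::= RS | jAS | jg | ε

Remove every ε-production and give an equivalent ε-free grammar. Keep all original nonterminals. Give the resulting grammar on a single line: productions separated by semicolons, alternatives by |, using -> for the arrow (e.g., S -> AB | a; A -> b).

S -> j | RS | jA; A -> RS | jS | jg | jAS; R -> ii | jSi

Nullable set: {A}.
S -> jA: A nullable, giving j | jA.
Drop A -> ε.
A -> jAS: A nullable, giving jAS | jS.
Unchanged (no nullable symbols): S -> RS; S -> j; A -> RS; A -> jg; R -> ii; R -> jSi.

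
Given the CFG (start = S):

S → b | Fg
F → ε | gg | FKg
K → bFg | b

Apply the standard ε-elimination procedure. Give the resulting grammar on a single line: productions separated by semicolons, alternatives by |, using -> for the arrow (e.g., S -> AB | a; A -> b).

Nullable set: {F}.
S -> Fg: F nullable, giving Fg | g.
Drop F -> ε.
F -> FKg: F nullable, giving FKg | Kg.
K -> bFg: F nullable, giving bFg | bg.
Unchanged (no nullable symbols): S -> b; F -> gg; K -> b.

S -> b | g | Fg; F -> Kg | gg | FKg; K -> b | bg | bFg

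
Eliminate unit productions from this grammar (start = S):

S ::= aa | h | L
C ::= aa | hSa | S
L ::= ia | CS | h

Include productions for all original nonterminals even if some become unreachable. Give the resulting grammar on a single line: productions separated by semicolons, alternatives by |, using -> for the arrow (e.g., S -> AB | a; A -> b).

S -> h | CS | aa | ia; C -> h | CS | aa | ia | hSa; L -> h | CS | ia

Unit productions: C->S, S->L.
Unit pairs (A ⇒* B via units): (C,L), (C,S), (S,L).
S: inherits non-unit rules of {L, S} → CS | aa | h | ia.
C: inherits non-unit rules of {C, L, S} → CS | aa | h | hSa | ia.
L: inherits non-unit rules of {L} → CS | h | ia.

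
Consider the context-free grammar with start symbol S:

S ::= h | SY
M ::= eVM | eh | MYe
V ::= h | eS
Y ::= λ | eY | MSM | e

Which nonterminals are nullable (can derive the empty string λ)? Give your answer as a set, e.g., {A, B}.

{Y}

Directly nullable (have an ε-rule): {Y}.
Not nullable: M, S, V — each has a terminal in every rule's right-hand side or depends on a non-nullable symbol.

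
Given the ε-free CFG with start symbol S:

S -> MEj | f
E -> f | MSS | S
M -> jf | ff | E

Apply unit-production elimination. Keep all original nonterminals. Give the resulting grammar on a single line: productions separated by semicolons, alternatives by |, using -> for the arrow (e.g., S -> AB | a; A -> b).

S -> f | MEj; E -> f | MEj | MSS; M -> f | ff | jf | MEj | MSS

Unit productions: E->S, M->E.
Unit pairs (A ⇒* B via units): (E,S), (M,E), (M,S).
S: inherits non-unit rules of {S} → MEj | f.
E: inherits non-unit rules of {E, S} → MEj | MSS | f.
M: inherits non-unit rules of {E, M, S} → MEj | MSS | f | ff | jf.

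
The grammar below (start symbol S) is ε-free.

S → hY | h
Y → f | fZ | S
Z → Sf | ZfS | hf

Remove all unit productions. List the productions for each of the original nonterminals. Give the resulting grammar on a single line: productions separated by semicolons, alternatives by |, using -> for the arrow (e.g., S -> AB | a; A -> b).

S -> h | hY; Y -> f | h | fZ | hY; Z -> Sf | hf | ZfS

Unit productions: Y->S.
Unit pairs (A ⇒* B via units): (Y,S).
S: inherits non-unit rules of {S} → h | hY.
Y: inherits non-unit rules of {S, Y} → f | fZ | h | hY.
Z: inherits non-unit rules of {Z} → Sf | ZfS | hf.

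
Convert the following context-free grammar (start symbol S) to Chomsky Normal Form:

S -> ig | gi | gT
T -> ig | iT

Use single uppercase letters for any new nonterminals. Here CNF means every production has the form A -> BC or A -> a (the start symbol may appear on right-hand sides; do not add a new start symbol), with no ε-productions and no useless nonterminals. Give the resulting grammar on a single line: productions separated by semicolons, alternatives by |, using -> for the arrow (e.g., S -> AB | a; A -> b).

No ε-productions.
No unit productions to eliminate.
TERM: introduce A -> g, B -> i and substitute in every rule of length ≥2.

S -> AB | AT | BA; A -> g; B -> i; T -> BA | BT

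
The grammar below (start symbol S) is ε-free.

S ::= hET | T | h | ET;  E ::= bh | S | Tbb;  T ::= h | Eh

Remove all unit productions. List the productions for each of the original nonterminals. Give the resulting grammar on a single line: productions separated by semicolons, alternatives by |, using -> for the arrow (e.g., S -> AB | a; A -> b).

Unit productions: E->S, S->T.
Unit pairs (A ⇒* B via units): (E,S), (E,T), (S,T).
S: inherits non-unit rules of {S, T} → ET | Eh | h | hET.
E: inherits non-unit rules of {E, S, T} → ET | Eh | Tbb | bh | h | hET.
T: inherits non-unit rules of {T} → Eh | h.

S -> h | ET | Eh | hET; E -> h | ET | Eh | bh | Tbb | hET; T -> h | Eh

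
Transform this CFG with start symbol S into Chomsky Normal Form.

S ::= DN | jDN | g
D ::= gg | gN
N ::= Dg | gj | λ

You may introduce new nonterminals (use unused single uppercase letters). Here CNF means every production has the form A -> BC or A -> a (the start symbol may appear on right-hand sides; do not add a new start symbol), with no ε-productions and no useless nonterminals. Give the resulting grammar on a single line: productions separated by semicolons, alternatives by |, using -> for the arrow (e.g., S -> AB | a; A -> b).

Nullable: {N}; after ε-elimination: S -> D | g | DN | jD | jDN; D -> g | gN | gg; N -> Dg | gj.
After unit-elimination: S -> g | DN | gN | gg | jD | jDN; D -> g | gN | gg; N -> Dg | gj.
TERM: introduce A -> g, B -> j and substitute in every rule of length ≥2.
BIN: S -> BDN becomes S -> BC, C -> DN.

S -> g | AA | AN | BC | BD | DN; A -> g; B -> j; C -> DN; D -> g | AA | AN; N -> AB | DA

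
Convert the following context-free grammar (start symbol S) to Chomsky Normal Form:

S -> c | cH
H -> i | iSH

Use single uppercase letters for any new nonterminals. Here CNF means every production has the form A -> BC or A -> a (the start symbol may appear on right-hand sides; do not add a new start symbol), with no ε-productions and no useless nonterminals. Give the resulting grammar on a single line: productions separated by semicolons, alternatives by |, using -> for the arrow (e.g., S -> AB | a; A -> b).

S -> c | BH; A -> i; B -> c; C -> SH; H -> i | AC

No ε-productions.
No unit productions to eliminate.
TERM: introduce B -> c, A -> i and substitute in every rule of length ≥2.
BIN: H -> ASH becomes H -> AC, C -> SH.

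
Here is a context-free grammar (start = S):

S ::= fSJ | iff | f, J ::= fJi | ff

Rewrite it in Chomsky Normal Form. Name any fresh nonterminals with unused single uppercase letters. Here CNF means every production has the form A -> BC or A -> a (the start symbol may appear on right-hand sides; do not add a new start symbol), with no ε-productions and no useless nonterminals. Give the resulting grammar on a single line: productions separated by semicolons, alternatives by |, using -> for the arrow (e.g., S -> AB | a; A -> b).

No ε-productions.
No unit productions to eliminate.
TERM: introduce A -> f, B -> i and substitute in every rule of length ≥2.
BIN: J -> AJB becomes J -> AC, C -> JB; S -> ASJ becomes S -> AD, D -> SJ; S -> BAA becomes S -> BE, E -> AA.

S -> f | AD | BE; A -> f; B -> i; C -> JB; D -> SJ; E -> AA; J -> AA | AC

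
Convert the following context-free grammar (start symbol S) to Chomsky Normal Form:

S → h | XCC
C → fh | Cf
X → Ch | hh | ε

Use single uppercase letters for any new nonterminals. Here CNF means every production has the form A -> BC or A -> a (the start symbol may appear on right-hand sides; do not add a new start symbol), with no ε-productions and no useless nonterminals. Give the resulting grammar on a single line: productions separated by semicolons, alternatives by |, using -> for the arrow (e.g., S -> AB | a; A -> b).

S -> h | CC | XD; A -> f; B -> h; C -> AB | CA; D -> CC; X -> BB | CB

Nullable: {X}; after ε-elimination: S -> h | CC | XCC; C -> Cf | fh; X -> Ch | hh.
No unit productions to eliminate.
TERM: introduce A -> f, B -> h and substitute in every rule of length ≥2.
BIN: S -> XCC becomes S -> XD, D -> CC.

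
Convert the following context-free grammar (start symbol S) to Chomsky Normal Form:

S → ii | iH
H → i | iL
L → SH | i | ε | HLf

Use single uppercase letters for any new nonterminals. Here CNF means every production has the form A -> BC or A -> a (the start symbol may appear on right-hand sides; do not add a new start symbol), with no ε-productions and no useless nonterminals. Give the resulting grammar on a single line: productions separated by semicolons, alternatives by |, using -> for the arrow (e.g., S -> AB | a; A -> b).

Nullable: {L}; after ε-elimination: S -> iH | ii; H -> i | iL; L -> i | Hf | SH | HLf.
No unit productions to eliminate.
TERM: introduce B -> f, A -> i and substitute in every rule of length ≥2.
BIN: L -> HLB becomes L -> HC, C -> LB.

S -> AA | AH; A -> i; B -> f; C -> LB; H -> i | AL; L -> i | HB | HC | SH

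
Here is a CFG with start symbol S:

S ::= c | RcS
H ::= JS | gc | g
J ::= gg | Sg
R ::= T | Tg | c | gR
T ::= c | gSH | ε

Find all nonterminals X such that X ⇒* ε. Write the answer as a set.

{R, T}

Directly nullable (have an ε-rule): {T}.
R is nullable via R -> T (every symbol on the right is already known nullable).
Not nullable: H, J, S — each has a terminal in every rule's right-hand side or depends on a non-nullable symbol.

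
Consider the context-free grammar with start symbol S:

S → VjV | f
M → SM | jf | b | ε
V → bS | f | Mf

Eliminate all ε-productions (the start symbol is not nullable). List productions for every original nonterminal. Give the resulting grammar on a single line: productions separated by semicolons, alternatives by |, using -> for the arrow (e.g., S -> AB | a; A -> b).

Nullable set: {M}.
Drop M -> ε.
M -> SM: M nullable, giving S | SM.
V -> Mf: M nullable, giving Mf | f.
Unchanged (no nullable symbols): S -> VjV; S -> f; M -> b; M -> jf; V -> bS; V -> f.

S -> f | VjV; M -> S | b | SM | jf; V -> f | Mf | bS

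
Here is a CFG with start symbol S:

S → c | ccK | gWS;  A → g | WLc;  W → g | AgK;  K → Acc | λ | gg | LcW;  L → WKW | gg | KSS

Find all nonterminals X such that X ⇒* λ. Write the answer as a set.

Directly nullable (have an ε-rule): {K}.
Not nullable: A, L, S, W — each has a terminal in every rule's right-hand side or depends on a non-nullable symbol.

{K}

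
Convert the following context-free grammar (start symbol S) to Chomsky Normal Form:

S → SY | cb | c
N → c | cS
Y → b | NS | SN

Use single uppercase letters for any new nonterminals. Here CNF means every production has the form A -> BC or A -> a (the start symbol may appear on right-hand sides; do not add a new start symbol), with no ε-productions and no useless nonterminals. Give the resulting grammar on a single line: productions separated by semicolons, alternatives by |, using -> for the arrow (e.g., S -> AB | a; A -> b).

No ε-productions.
No unit productions to eliminate.
TERM: introduce B -> b, A -> c and substitute in every rule of length ≥2.

S -> c | AB | SY; A -> c; B -> b; N -> c | AS; Y -> b | NS | SN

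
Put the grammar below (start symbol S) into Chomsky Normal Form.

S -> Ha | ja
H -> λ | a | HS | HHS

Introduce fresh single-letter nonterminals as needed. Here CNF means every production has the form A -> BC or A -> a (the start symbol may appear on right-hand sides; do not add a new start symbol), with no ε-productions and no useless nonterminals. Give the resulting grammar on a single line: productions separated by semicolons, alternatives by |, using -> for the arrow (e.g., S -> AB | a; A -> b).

Nullable: {H}; after ε-elimination: S -> a | Ha | ja; H -> S | a | HS | HHS.
After unit-elimination: S -> a | Ha | ja; H -> a | HS | Ha | ja | HHS.
TERM: introduce A -> a, B -> j and substitute in every rule of length ≥2.
BIN: H -> HHS becomes H -> HC, C -> HS.

S -> a | BA | HA; A -> a; B -> j; C -> HS; H -> a | BA | HA | HC | HS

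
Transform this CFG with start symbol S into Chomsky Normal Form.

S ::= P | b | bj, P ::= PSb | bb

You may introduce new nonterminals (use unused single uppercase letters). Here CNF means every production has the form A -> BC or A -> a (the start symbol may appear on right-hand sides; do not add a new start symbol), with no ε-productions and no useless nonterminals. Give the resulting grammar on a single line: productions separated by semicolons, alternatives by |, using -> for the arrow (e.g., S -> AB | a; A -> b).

S -> b | AA | AB | PD; A -> b; B -> j; C -> SA; D -> SA; P -> AA | PC

No ε-productions.
After unit-elimination: S -> b | bb | bj | PSb; P -> bb | PSb.
TERM: introduce A -> b, B -> j and substitute in every rule of length ≥2.
BIN: P -> PSA becomes P -> PC, C -> SA; S -> PSA becomes S -> PD, D -> SA.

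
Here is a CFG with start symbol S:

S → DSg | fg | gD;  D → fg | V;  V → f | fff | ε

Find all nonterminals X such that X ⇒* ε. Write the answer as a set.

Directly nullable (have an ε-rule): {V}.
D is nullable via D -> V (every symbol on the right is already known nullable).
Not nullable: S — each has a terminal in every rule's right-hand side or depends on a non-nullable symbol.

{D, V}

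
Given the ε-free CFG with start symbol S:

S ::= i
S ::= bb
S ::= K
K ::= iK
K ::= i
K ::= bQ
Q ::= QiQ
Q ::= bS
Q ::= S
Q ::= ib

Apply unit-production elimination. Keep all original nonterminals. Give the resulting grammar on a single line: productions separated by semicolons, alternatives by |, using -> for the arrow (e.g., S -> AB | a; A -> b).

Unit productions: Q->S, S->K.
Unit pairs (A ⇒* B via units): (Q,K), (Q,S), (S,K).
S: inherits non-unit rules of {K, S} → bQ | bb | i | iK.
K: inherits non-unit rules of {K} → bQ | i | iK.
Q: inherits non-unit rules of {K, Q, S} → QiQ | bQ | bS | bb | i | iK | ib.

S -> i | bQ | bb | iK; K -> i | bQ | iK; Q -> i | bQ | bS | bb | iK | ib | QiQ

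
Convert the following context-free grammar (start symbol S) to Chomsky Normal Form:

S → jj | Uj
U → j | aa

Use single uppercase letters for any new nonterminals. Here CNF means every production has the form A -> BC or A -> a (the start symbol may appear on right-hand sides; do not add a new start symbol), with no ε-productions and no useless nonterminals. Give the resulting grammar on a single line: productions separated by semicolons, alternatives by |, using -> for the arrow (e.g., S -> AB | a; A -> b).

No ε-productions.
No unit productions to eliminate.
TERM: introduce B -> a, A -> j and substitute in every rule of length ≥2.

S -> AA | UA; A -> j; B -> a; U -> j | BB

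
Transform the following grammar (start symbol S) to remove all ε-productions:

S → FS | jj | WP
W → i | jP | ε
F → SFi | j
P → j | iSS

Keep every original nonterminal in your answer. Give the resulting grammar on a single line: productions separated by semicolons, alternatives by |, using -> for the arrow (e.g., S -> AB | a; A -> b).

Nullable set: {W}.
S -> WP: W nullable, giving P | WP.
Drop W -> ε.
Unchanged (no nullable symbols): S -> FS; S -> jj; F -> SFi; F -> j; P -> iSS; P -> j; W -> i; W -> jP.

S -> P | FS | WP | jj; F -> j | SFi; P -> j | iSS; W -> i | jP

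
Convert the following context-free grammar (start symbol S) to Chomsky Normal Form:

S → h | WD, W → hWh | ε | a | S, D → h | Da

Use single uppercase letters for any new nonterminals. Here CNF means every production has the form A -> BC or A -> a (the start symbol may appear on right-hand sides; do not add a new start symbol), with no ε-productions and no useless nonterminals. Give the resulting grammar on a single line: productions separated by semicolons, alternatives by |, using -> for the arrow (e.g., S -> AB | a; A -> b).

S -> h | DA | WD; A -> a; B -> h; C -> WB; D -> h | DA; W -> a | h | BB | BC | DA | WD

Nullable: {W}; after ε-elimination: S -> D | h | WD; D -> h | Da; W -> S | a | hh | hWh.
After unit-elimination: S -> h | Da | WD; D -> h | Da; W -> a | h | Da | WD | hh | hWh.
TERM: introduce A -> a, B -> h and substitute in every rule of length ≥2.
BIN: W -> BWB becomes W -> BC, C -> WB.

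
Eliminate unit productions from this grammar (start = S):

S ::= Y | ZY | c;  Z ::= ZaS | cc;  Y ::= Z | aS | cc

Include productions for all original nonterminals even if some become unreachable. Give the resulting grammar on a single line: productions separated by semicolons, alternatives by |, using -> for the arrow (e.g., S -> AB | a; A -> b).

S -> c | ZY | aS | cc | ZaS; Y -> aS | cc | ZaS; Z -> cc | ZaS

Unit productions: S->Y, Y->Z.
Unit pairs (A ⇒* B via units): (S,Y), (S,Z), (Y,Z).
S: inherits non-unit rules of {S, Y, Z} → ZY | ZaS | aS | c | cc.
Y: inherits non-unit rules of {Y, Z} → ZaS | aS | cc.
Z: inherits non-unit rules of {Z} → ZaS | cc.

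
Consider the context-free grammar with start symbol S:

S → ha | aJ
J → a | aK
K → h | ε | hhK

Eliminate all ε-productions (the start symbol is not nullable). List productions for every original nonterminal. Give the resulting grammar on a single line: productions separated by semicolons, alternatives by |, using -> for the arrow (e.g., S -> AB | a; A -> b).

S -> aJ | ha; J -> a | aK; K -> h | hh | hhK

Nullable set: {K}.
J -> aK: K nullable, giving a | aK.
Drop K -> ε.
K -> hhK: K nullable, giving hh | hhK.
Unchanged (no nullable symbols): S -> aJ; S -> ha; J -> a; K -> h.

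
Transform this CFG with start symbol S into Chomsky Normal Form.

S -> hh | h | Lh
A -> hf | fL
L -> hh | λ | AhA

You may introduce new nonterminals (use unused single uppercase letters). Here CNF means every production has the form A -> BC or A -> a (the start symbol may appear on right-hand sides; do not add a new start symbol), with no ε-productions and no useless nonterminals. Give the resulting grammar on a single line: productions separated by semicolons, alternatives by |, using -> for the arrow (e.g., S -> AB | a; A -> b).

Nullable: {L}; after ε-elimination: S -> h | Lh | hh; A -> f | fL | hf; L -> hh | AhA.
No unit productions to eliminate.
TERM: introduce B -> f, C -> h and substitute in every rule of length ≥2.
BIN: L -> ACA becomes L -> AD, D -> CA.

S -> h | CC | LC; A -> f | BL | CB; B -> f; C -> h; D -> CA; L -> AD | CC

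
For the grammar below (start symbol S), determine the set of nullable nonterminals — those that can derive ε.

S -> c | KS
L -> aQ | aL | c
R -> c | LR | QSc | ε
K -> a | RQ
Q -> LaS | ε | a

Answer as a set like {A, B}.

Directly nullable (have an ε-rule): {Q, R}.
K is nullable via K -> RQ (every symbol on the right is already known nullable).
Not nullable: L, S — each has a terminal in every rule's right-hand side or depends on a non-nullable symbol.

{K, Q, R}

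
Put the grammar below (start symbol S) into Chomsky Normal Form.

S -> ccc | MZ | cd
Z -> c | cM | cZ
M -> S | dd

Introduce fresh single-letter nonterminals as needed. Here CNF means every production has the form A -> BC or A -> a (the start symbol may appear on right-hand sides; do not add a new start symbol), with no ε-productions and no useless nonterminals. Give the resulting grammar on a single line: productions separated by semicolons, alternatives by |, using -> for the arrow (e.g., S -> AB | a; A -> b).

S -> AB | AD | MZ; A -> c; B -> d; C -> AA; D -> AA; M -> AB | AC | BB | MZ; Z -> c | AM | AZ

No ε-productions.
After unit-elimination: S -> MZ | cd | ccc; M -> MZ | cd | dd | ccc; Z -> c | cM | cZ.
TERM: introduce A -> c, B -> d and substitute in every rule of length ≥2.
BIN: M -> AAA becomes M -> AC, C -> AA; S -> AAA becomes S -> AD, D -> AA.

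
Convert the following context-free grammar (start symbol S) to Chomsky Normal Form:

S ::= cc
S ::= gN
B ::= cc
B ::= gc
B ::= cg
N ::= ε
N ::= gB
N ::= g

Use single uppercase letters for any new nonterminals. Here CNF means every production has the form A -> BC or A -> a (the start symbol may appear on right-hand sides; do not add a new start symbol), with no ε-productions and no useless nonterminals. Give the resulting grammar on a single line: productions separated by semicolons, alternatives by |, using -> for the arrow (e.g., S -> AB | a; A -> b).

Nullable: {N}; after ε-elimination: S -> g | cc | gN; B -> cc | cg | gc; N -> g | gB.
No unit productions to eliminate.
TERM: introduce A -> c, C -> g and substitute in every rule of length ≥2.

S -> g | AA | CN; A -> c; B -> AA | AC | CA; C -> g; N -> g | CB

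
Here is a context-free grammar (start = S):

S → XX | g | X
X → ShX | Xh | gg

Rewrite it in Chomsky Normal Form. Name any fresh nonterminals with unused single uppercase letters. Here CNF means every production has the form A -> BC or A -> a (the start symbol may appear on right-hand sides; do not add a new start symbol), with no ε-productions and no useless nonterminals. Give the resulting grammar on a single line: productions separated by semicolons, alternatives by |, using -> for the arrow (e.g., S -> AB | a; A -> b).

No ε-productions.
After unit-elimination: S -> g | XX | Xh | gg | ShX; X -> Xh | gg | ShX.
TERM: introduce B -> g, A -> h and substitute in every rule of length ≥2.
BIN: S -> SAX becomes S -> SC, C -> AX; X -> SAX becomes X -> SD, D -> AX.

S -> g | BB | SC | XA | XX; A -> h; B -> g; C -> AX; D -> AX; X -> BB | SD | XA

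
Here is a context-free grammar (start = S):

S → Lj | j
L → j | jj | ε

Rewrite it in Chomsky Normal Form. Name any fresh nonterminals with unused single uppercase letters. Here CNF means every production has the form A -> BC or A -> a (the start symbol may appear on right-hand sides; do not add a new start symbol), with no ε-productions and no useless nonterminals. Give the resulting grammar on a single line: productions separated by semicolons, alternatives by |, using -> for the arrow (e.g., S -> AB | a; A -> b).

Nullable: {L}; after ε-elimination: S -> j | Lj; L -> j | jj.
No unit productions to eliminate.
TERM: introduce A -> j and substitute in every rule of length ≥2.

S -> j | LA; A -> j; L -> j | AA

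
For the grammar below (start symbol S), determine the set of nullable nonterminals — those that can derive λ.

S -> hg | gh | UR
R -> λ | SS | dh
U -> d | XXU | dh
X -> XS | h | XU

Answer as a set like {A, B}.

{R}

Directly nullable (have an ε-rule): {R}.
Not nullable: S, U, X — each has a terminal in every rule's right-hand side or depends on a non-nullable symbol.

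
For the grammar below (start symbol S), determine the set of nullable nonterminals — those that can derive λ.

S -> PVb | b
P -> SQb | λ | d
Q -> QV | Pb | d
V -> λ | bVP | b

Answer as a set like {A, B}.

Directly nullable (have an ε-rule): {P, V}.
Not nullable: Q, S — each has a terminal in every rule's right-hand side or depends on a non-nullable symbol.

{P, V}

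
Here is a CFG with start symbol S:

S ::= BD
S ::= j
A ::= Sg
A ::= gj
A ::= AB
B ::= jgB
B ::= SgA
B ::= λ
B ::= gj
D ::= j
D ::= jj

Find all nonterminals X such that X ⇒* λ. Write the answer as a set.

Directly nullable (have an ε-rule): {B}.
Not nullable: A, D, S — each has a terminal in every rule's right-hand side or depends on a non-nullable symbol.

{B}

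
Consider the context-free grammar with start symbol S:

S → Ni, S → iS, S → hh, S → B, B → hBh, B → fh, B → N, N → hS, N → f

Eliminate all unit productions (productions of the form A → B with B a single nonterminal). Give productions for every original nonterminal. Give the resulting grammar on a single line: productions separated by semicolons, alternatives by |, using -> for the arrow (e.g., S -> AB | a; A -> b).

S -> f | Ni | fh | hS | hh | iS | hBh; B -> f | fh | hS | hBh; N -> f | hS

Unit productions: B->N, S->B.
Unit pairs (A ⇒* B via units): (B,N), (S,B), (S,N).
S: inherits non-unit rules of {B, N, S} → Ni | f | fh | hBh | hS | hh | iS.
B: inherits non-unit rules of {B, N} → f | fh | hBh | hS.
N: inherits non-unit rules of {N} → f | hS.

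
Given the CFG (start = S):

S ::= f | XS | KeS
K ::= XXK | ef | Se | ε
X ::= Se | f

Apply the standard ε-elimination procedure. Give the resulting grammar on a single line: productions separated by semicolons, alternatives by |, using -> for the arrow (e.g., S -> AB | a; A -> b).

S -> f | XS | eS | KeS; K -> Se | XX | ef | XXK; X -> f | Se

Nullable set: {K}.
S -> KeS: K nullable, giving KeS | eS.
Drop K -> ε.
K -> XXK: K nullable, giving XX | XXK.
Unchanged (no nullable symbols): S -> XS; S -> f; K -> Se; K -> ef; X -> Se; X -> f.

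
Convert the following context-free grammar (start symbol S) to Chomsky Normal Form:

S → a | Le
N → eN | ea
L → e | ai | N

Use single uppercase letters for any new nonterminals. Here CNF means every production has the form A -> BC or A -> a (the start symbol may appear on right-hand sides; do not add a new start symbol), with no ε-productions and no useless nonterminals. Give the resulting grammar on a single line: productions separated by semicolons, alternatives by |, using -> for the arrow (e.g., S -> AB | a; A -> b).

No ε-productions.
After unit-elimination: S -> a | Le; L -> e | ai | eN | ea; N -> eN | ea.
TERM: introduce A -> a, C -> e, B -> i and substitute in every rule of length ≥2.

S -> a | LC; A -> a; B -> i; C -> e; L -> e | AB | CA | CN; N -> CA | CN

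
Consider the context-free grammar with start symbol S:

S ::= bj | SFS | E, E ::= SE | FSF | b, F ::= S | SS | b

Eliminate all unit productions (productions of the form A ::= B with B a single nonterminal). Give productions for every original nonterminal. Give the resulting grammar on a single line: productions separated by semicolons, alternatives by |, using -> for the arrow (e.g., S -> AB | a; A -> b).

S -> b | SE | bj | FSF | SFS; E -> b | SE | FSF; F -> b | SE | SS | bj | FSF | SFS

Unit productions: F->S, S->E.
Unit pairs (A ⇒* B via units): (F,E), (F,S), (S,E).
S: inherits non-unit rules of {E, S} → FSF | SE | SFS | b | bj.
E: inherits non-unit rules of {E} → FSF | SE | b.
F: inherits non-unit rules of {E, F, S} → FSF | SE | SFS | SS | b | bj.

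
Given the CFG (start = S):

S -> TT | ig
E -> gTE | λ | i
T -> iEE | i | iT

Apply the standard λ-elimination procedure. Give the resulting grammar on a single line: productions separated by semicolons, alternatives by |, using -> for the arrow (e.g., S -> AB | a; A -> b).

S -> TT | ig; E -> i | gT | gTE; T -> i | iE | iT | iEE

Nullable set: {E}.
Drop E -> λ.
E -> gTE: E nullable, giving gT | gTE.
T -> iEE: E, E nullable, giving i | iE | iEE.
Unchanged (no nullable symbols): S -> TT; S -> ig; E -> i; T -> i; T -> iT.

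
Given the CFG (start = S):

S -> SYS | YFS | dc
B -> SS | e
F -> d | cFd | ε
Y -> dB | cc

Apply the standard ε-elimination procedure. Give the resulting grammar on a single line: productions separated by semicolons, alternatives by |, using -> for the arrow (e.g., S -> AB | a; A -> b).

S -> YS | dc | SYS | YFS; B -> e | SS; F -> d | cd | cFd; Y -> cc | dB

Nullable set: {F}.
S -> YFS: F nullable, giving YFS | YS.
Drop F -> ε.
F -> cFd: F nullable, giving cFd | cd.
Unchanged (no nullable symbols): S -> SYS; S -> dc; B -> SS; B -> e; F -> d; Y -> cc; Y -> dB.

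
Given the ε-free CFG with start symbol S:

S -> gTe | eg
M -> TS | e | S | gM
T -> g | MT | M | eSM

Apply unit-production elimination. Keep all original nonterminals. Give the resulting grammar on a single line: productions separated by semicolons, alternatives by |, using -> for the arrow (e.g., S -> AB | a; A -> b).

Unit productions: M->S, T->M.
Unit pairs (A ⇒* B via units): (M,S), (T,M), (T,S).
S: inherits non-unit rules of {S} → eg | gTe.
M: inherits non-unit rules of {M, S} → TS | e | eg | gM | gTe.
T: inherits non-unit rules of {M, S, T} → MT | TS | e | eSM | eg | g | gM | gTe.

S -> eg | gTe; M -> e | TS | eg | gM | gTe; T -> e | g | MT | TS | eg | gM | eSM | gTe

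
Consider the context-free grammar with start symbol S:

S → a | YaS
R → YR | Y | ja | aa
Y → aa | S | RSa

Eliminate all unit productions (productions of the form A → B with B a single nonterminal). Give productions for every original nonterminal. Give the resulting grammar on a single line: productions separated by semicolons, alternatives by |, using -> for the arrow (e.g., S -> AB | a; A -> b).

Unit productions: R->Y, Y->S.
Unit pairs (A ⇒* B via units): (R,S), (R,Y), (Y,S).
S: inherits non-unit rules of {S} → YaS | a.
R: inherits non-unit rules of {R, S, Y} → RSa | YR | YaS | a | aa | ja.
Y: inherits non-unit rules of {S, Y} → RSa | YaS | a | aa.

S -> a | YaS; R -> a | YR | aa | ja | RSa | YaS; Y -> a | aa | RSa | YaS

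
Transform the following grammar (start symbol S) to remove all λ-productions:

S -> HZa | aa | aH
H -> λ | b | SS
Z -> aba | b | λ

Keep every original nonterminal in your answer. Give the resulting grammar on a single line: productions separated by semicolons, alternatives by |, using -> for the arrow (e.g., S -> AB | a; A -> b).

S -> a | Ha | Za | aH | aa | HZa; H -> b | SS; Z -> b | aba

Nullable set: {H, Z}.
S -> HZa: H, Z nullable, giving HZa | Ha | Za | a.
S -> aH: H nullable, giving a | aH.
Drop H -> λ.
Drop Z -> λ.
Unchanged (no nullable symbols): S -> aa; H -> SS; H -> b; Z -> aba; Z -> b.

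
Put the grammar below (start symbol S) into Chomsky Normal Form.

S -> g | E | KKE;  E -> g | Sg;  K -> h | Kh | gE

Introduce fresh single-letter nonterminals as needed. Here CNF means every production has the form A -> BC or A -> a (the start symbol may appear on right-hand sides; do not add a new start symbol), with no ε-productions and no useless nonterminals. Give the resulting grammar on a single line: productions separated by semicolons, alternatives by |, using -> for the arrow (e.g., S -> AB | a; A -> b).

No ε-productions.
After unit-elimination: S -> g | Sg | KKE; E -> g | Sg; K -> h | Kh | gE.
TERM: introduce A -> g, B -> h and substitute in every rule of length ≥2.
BIN: S -> KKE becomes S -> KC, C -> KE.

S -> g | KC | SA; A -> g; B -> h; C -> KE; E -> g | SA; K -> h | AE | KB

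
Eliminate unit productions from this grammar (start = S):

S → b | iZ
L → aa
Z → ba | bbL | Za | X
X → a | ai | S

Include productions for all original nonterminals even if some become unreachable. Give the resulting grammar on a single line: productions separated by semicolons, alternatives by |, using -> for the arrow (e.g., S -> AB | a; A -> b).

Unit productions: X->S, Z->X.
Unit pairs (A ⇒* B via units): (X,S), (Z,S), (Z,X).
S: inherits non-unit rules of {S} → b | iZ.
L: inherits non-unit rules of {L} → aa.
X: inherits non-unit rules of {S, X} → a | ai | b | iZ.
Z: inherits non-unit rules of {S, X, Z} → Za | a | ai | b | ba | bbL | iZ.

S -> b | iZ; L -> aa; X -> a | b | ai | iZ; Z -> a | b | Za | ai | ba | iZ | bbL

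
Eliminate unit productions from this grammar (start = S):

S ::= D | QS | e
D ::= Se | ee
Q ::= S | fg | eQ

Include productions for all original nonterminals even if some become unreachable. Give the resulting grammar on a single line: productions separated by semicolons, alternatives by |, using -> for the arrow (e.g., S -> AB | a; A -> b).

Unit productions: Q->S, S->D.
Unit pairs (A ⇒* B via units): (Q,D), (Q,S), (S,D).
S: inherits non-unit rules of {D, S} → QS | Se | e | ee.
D: inherits non-unit rules of {D} → Se | ee.
Q: inherits non-unit rules of {D, Q, S} → QS | Se | e | eQ | ee | fg.

S -> e | QS | Se | ee; D -> Se | ee; Q -> e | QS | Se | eQ | ee | fg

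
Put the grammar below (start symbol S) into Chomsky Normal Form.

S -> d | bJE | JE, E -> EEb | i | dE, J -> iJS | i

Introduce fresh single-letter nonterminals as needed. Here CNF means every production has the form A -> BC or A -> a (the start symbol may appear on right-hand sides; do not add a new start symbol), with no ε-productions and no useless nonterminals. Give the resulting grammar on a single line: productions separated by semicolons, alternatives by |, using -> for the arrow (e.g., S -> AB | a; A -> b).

S -> d | AG | JE; A -> b; B -> d; C -> i; D -> EA; E -> i | BE | ED; F -> JS; G -> JE; J -> i | CF

No ε-productions.
No unit productions to eliminate.
TERM: introduce A -> b, B -> d, C -> i and substitute in every rule of length ≥2.
BIN: E -> EEA becomes E -> ED, D -> EA; J -> CJS becomes J -> CF, F -> JS; S -> AJE becomes S -> AG, G -> JE.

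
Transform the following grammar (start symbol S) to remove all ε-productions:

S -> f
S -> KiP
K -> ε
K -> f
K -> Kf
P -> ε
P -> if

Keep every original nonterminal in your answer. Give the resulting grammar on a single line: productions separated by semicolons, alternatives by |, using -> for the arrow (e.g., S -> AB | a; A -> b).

S -> f | i | Ki | iP | KiP; K -> f | Kf; P -> if

Nullable set: {K, P}.
S -> KiP: K, P nullable, giving Ki | KiP | i | iP.
Drop K -> ε.
K -> Kf: K nullable, giving Kf | f.
Drop P -> ε.
Unchanged (no nullable symbols): S -> f; K -> f; P -> if.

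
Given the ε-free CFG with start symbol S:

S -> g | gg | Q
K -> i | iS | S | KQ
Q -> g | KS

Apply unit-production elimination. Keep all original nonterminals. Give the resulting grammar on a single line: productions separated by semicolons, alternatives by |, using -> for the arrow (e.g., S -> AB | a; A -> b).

S -> g | KS | gg; K -> g | i | KQ | KS | gg | iS; Q -> g | KS

Unit productions: K->S, S->Q.
Unit pairs (A ⇒* B via units): (K,Q), (K,S), (S,Q).
S: inherits non-unit rules of {Q, S} → KS | g | gg.
K: inherits non-unit rules of {K, Q, S} → KQ | KS | g | gg | i | iS.
Q: inherits non-unit rules of {Q} → KS | g.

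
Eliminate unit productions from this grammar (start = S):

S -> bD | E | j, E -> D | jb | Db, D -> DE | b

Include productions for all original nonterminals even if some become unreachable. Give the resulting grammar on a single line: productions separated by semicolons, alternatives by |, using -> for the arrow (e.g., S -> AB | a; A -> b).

Unit productions: E->D, S->E.
Unit pairs (A ⇒* B via units): (E,D), (S,D), (S,E).
S: inherits non-unit rules of {D, E, S} → DE | Db | b | bD | j | jb.
D: inherits non-unit rules of {D} → DE | b.
E: inherits non-unit rules of {D, E} → DE | Db | b | jb.

S -> b | j | DE | Db | bD | jb; D -> b | DE; E -> b | DE | Db | jb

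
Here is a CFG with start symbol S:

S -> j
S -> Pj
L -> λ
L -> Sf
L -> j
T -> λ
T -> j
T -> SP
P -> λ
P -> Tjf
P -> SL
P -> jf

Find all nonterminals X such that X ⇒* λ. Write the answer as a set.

Directly nullable (have an ε-rule): {L, P, T}.
Not nullable: S — each has a terminal in every rule's right-hand side or depends on a non-nullable symbol.

{L, P, T}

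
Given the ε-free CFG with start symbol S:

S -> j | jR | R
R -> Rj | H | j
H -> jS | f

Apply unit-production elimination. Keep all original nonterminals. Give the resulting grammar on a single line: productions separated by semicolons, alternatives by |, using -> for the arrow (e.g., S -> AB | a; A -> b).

Unit productions: R->H, S->R.
Unit pairs (A ⇒* B via units): (R,H), (S,H), (S,R).
S: inherits non-unit rules of {H, R, S} → Rj | f | j | jR | jS.
H: inherits non-unit rules of {H} → f | jS.
R: inherits non-unit rules of {H, R} → Rj | f | j | jS.

S -> f | j | Rj | jR | jS; H -> f | jS; R -> f | j | Rj | jS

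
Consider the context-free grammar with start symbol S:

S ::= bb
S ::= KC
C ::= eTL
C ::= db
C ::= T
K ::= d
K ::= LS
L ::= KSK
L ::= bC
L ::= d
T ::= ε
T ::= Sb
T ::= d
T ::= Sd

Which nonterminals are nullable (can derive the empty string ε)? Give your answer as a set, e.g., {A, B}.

Directly nullable (have an ε-rule): {T}.
C is nullable via C -> T (every symbol on the right is already known nullable).
Not nullable: K, L, S — each has a terminal in every rule's right-hand side or depends on a non-nullable symbol.

{C, T}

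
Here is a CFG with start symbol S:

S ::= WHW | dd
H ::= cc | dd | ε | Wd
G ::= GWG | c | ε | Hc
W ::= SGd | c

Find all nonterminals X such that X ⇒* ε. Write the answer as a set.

{G, H}

Directly nullable (have an ε-rule): {G, H}.
Not nullable: S, W — each has a terminal in every rule's right-hand side or depends on a non-nullable symbol.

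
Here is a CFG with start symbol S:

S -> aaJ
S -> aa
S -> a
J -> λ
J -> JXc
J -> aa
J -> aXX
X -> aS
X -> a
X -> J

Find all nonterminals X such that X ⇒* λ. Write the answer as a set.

Directly nullable (have an ε-rule): {J}.
X is nullable via X -> J (every symbol on the right is already known nullable).
Not nullable: S — each has a terminal in every rule's right-hand side or depends on a non-nullable symbol.

{J, X}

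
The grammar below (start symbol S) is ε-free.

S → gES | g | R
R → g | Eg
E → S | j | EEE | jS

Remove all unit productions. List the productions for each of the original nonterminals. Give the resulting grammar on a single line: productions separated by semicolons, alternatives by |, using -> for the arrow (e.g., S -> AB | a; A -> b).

S -> g | Eg | gES; E -> g | j | Eg | jS | EEE | gES; R -> g | Eg

Unit productions: E->S, S->R.
Unit pairs (A ⇒* B via units): (E,R), (E,S), (S,R).
S: inherits non-unit rules of {R, S} → Eg | g | gES.
E: inherits non-unit rules of {E, R, S} → EEE | Eg | g | gES | j | jS.
R: inherits non-unit rules of {R} → Eg | g.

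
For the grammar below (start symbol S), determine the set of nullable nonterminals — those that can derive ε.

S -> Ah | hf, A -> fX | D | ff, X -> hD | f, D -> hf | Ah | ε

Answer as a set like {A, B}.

{A, D}

Directly nullable (have an ε-rule): {D}.
A is nullable via A -> D (every symbol on the right is already known nullable).
Not nullable: S, X — each has a terminal in every rule's right-hand side or depends on a non-nullable symbol.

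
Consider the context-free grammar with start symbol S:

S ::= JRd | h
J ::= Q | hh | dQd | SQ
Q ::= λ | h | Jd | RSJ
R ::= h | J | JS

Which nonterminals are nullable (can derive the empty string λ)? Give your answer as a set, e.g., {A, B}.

{J, Q, R}

Directly nullable (have an ε-rule): {Q}.
J is nullable via J -> Q (every symbol on the right is already known nullable).
R is nullable via R -> J (every symbol on the right is already known nullable).
Not nullable: S — each has a terminal in every rule's right-hand side or depends on a non-nullable symbol.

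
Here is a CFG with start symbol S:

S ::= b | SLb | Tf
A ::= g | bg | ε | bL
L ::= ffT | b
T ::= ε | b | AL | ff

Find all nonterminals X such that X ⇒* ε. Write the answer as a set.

{A, T}

Directly nullable (have an ε-rule): {A, T}.
Not nullable: L, S — each has a terminal in every rule's right-hand side or depends on a non-nullable symbol.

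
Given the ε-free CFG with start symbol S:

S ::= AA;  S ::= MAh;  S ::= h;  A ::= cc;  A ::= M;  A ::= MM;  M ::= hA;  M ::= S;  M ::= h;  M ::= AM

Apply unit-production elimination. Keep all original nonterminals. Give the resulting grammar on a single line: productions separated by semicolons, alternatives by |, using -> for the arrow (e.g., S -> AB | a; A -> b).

Unit productions: A->M, M->S.
Unit pairs (A ⇒* B via units): (A,M), (A,S), (M,S).
S: inherits non-unit rules of {S} → AA | MAh | h.
A: inherits non-unit rules of {A, M, S} → AA | AM | MAh | MM | cc | h | hA.
M: inherits non-unit rules of {M, S} → AA | AM | MAh | h | hA.

S -> h | AA | MAh; A -> h | AA | AM | MM | cc | hA | MAh; M -> h | AA | AM | hA | MAh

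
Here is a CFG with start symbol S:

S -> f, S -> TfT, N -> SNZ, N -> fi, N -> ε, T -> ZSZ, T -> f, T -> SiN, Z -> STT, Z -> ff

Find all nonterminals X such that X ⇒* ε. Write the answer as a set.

Directly nullable (have an ε-rule): {N}.
Not nullable: S, T, Z — each has a terminal in every rule's right-hand side or depends on a non-nullable symbol.

{N}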